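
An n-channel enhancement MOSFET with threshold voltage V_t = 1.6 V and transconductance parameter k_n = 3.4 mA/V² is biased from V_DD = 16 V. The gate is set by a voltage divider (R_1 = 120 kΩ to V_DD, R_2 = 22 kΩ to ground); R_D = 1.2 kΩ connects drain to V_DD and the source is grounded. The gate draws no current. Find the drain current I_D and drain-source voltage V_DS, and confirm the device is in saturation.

I_D ≈ 1.3 mA, V_DS ≈ 14 V

V_G = V_DD·R_2/(R_1+R_2) = 16×22/142 = 2.48 V. With the source grounded, V_GS = V_G = 2.48 V.
Assume saturation: I_D = (k_n/2)(V_GS − V_t)² = (3.4/2)×(2.48 − 1.6)² = 1.7×0.879² = 1.31 mA.
V_DS = V_DD − I_D·R_D = 16 − 1.31×1.2 = 14.4 V.
Saturation requires V_DS ≥ V_GS − V_t = 0.879 V; 14.4 ≥ 0.879 ✓.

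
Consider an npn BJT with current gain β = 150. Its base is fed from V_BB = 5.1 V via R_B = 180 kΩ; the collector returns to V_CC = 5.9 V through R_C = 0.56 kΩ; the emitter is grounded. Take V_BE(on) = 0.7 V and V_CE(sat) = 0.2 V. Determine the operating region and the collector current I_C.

active; I_C ≈ 3.7 mA

Assume active. Base-emitter loop: I_B = (V_BB − V_BE)/R_B = (5.1 − 0.7)/180 = 0.0244 mA.
I_C = β·I_B = 150×0.0244 = 3.67 mA.
V_CE = V_CC − I_C·R_C = 5.9 − 3.67×0.56 = 3.85 V > V_CE(sat), so the active-region assumption holds.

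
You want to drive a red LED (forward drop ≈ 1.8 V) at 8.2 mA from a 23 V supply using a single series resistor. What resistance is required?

R ≈ 2.6 kΩ

The resistor drops V_S − V_D = 23 − 1.8 = 21.2 V at 8.2 mA.
R = 21.2 V / 8.2 mA = 2.59 kΩ.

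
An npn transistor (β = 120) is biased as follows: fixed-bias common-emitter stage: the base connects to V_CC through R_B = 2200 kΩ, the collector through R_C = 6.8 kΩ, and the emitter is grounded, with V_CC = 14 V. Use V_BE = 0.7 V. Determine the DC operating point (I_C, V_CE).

Base loop: V_CC = I_B·R_B + V_BE, so I_B = (14 − 0.7)/2200 kΩ = 0.00605 mA.
In the active region I_C = β·I_B = 120 × 0.00605 = 0.725 mA.
Collector loop: V_CE = V_CC − I_C·R_C = 14 − 0.725×6.8 = 9.07 V.
Since V_CE = 9.07 V > V_CE(sat) ≈ 0.2 V, the transistor is in the active region as assumed.

I_C ≈ 0.73 mA, V_CE ≈ 9.1 V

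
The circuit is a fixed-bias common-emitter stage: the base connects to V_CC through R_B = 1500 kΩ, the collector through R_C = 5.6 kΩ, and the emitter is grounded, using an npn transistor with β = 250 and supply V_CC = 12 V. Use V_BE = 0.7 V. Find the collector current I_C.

I_C ≈ 1.9 mA

Base loop: V_CC = I_B·R_B + V_BE, so I_B = (12 − 0.7)/1500 kΩ = 0.00753 mA.
In the active region I_C = β·I_B = 250 × 0.00753 = 1.88 mA.
Collector loop: V_CE = V_CC − I_C·R_C = 12 − 1.88×5.6 = 1.45 V.
Since V_CE = 1.45 V > V_CE(sat) ≈ 0.2 V, the transistor is in the active region as assumed.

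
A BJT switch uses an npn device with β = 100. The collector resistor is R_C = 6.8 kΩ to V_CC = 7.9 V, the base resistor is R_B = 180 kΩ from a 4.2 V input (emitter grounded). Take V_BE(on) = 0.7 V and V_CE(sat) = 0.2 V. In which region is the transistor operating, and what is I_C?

Assume active: I_B = (4.2 − 0.7)/180 = 0.0194 mA, giving I_C = β·I_B = 1.94 mA.
But then V_CE = 7.9 − 1.94×6.8 = -5.32 V < V_CE(sat) = 0.2 V — impossible in the active region.
So the transistor is saturated. With V_CE = 0.2 V, I_C = (V_CC − 0.2)/R_C = 7.7/6.8 = 1.13 mA.
Check: β·I_B = 1.94 mA > I_C = 1.13 mA, confirming saturation.

saturation; I_C ≈ 1.1 mA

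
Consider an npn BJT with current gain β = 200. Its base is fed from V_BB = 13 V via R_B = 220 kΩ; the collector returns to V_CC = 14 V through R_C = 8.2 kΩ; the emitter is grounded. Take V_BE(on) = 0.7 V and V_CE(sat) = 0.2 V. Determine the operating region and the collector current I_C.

Assume active: I_B = (13 − 0.7)/220 = 0.0559 mA, giving I_C = β·I_B = 11.2 mA.
But then V_CE = 14 − 11.2×8.2 = -77.7 V < V_CE(sat) = 0.2 V — impossible in the active region.
So the transistor is saturated. With V_CE = 0.2 V, I_C = (V_CC − 0.2)/R_C = 13.8/8.2 = 1.68 mA.
Check: β·I_B = 11.2 mA > I_C = 1.68 mA, confirming saturation.

saturation; I_C ≈ 1.7 mA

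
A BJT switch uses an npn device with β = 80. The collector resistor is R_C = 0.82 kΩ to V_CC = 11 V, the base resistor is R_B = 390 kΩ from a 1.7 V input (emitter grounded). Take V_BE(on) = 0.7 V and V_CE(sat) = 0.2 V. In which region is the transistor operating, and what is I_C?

active; I_C ≈ 0.21 mA

Assume active. Base-emitter loop: I_B = (V_BB − V_BE)/R_B = (1.7 − 0.7)/390 = 0.00256 mA.
I_C = β·I_B = 80×0.00256 = 0.205 mA.
V_CE = V_CC − I_C·R_C = 11 − 0.205×0.82 = 10.8 V > V_CE(sat), so the active-region assumption holds.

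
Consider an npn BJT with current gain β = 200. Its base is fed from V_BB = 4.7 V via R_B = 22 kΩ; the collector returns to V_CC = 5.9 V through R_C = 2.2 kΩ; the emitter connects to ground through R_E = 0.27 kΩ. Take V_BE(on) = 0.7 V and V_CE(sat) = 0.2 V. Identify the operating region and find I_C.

Assume active: I_B = (4.7 − 0.7)/(22 + 201×0.27) = 0.0524 mA, I_C = β·I_B = 10.5 mA.
Then V_CE = 5.9 − 10.5×2.2 − 10.5×0.27 = -20 V < 0.2 V — the active assumption fails.
Re-solve with V_CE = 0.2 V. KCL at the emitter: V_E/R_E = (V_BB−0.7−V_E)/R_B + (V_CC−0.2−V_E)/R_C, giving V_E = 0.66 V.
I_C = (V_CC − 0.2 − V_E)/R_C = (5.7 − 0.66)/2.2 = 2.29 mA.
Check: I_B = (4 − 0.66)/22 = 0.152 mA, and β·I_B = 30.4 mA > I_C, confirming saturation.

saturation; I_C ≈ 2.3 mA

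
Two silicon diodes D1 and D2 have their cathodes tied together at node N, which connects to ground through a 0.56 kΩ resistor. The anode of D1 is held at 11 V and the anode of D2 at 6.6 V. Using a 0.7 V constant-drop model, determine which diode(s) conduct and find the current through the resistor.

Only D1 conducts; I_R ≈ 18 mA

Assume both conduct. Then node N would need to be at both 11−0.7 = 10.3 V and 6.6−0.7 = 5.9 V, which is impossible.
Assume only D1 conducts: V_N = 11 − 0.7 = 10.3 V, so I_R = 10.3/0.56 = 18.4 mA.
Check D2: its anode-to-cathode voltage is 6.6 − 10.3 = -3.7 V < 0.7 V, so it is off. The assumption is consistent.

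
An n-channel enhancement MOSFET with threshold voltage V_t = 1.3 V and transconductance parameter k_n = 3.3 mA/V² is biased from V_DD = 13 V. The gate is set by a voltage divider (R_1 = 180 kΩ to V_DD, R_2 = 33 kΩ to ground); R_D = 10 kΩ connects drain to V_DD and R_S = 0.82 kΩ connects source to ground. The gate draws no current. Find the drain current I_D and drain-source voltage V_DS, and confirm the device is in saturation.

I_D ≈ 0.33 mA, V_DS ≈ 9.5 V

V_G = V_DD·R_2/(R_1+R_2) = 13×33/213 = 2.01 V.
Assume saturation: I_D = (k_n/2)(V_GS − V_t)² with V_GS = V_G − I_D·R_S = 2.01 − 0.82·I_D.
Substituting gives 1.11·I_D² − 2.93·I_D + 0.841 = 0, with roots I_D = 0.328 or 2.32 mA.
The root I_D = 2.32 mA gives V_GS = 0.115 V ≤ V_t, so take I_D = 0.328 mA.
Then V_GS = 1.75 V and V_DS = V_DD − I_D(R_D+R_S) = 13 − 0.328×10.8 = 9.46 V.
Saturation requires V_DS ≥ V_GS − V_t = 0.446 V; 9.46 ≥ 0.446 ✓.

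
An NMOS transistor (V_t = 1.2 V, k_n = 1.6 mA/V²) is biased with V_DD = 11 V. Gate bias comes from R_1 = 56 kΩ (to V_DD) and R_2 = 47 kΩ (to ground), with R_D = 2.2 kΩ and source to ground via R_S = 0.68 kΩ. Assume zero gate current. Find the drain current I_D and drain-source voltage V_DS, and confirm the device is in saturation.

I_D ≈ 2.8 mA, V_DS ≈ 2.8 V

V_G = V_DD·R_2/(R_1+R_2) = 11×47/103 = 5.02 V.
Assume saturation: I_D = (k_n/2)(V_GS − V_t)² with V_GS = V_G − I_D·R_S = 5.02 − 0.68·I_D.
Substituting gives 0.37·I_D² − 5.16·I_D + 11.7 = 0, with roots I_D = 2.84 or 11.1 mA.
The root I_D = 11.1 mA gives V_GS = -2.52 V ≤ V_t, so take I_D = 2.84 mA.
Then V_GS = 3.09 V and V_DS = V_DD − I_D(R_D+R_S) = 11 − 2.84×2.88 = 2.81 V.
Saturation requires V_DS ≥ V_GS − V_t = 1.89 V; 2.81 ≥ 1.89 ✓.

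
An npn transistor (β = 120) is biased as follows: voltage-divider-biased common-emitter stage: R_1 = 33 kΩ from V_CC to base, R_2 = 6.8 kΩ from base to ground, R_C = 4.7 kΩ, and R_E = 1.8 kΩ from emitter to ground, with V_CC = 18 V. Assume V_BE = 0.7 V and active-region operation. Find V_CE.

Thevenize the base divider: V_Th = V_CC·R_2/(R_1+R_2) = 18×6.8/39.8 = 3.08 V, R_Th = R_1‖R_2 = 5.64 kΩ.
Base-emitter loop: V_Th = I_B·R_Th + V_BE + (β+1)I_B·R_E, so I_B = (3.08 − 0.7) / (5.64 + 121×1.8) = 0.0106 mA.
I_C = β·I_B = 120×0.0106 = 1.28 mA, and I_E = (β+1)I_B = 1.29 mA.
V_CE = V_CC − I_C·R_C − I_E·R_E = 18 − 1.28×4.7 − 1.29×1.8 = 9.69 V.
V_CE = 9.69 V > 0.2 V confirms active-region operation.

V_CE ≈ 9.7 V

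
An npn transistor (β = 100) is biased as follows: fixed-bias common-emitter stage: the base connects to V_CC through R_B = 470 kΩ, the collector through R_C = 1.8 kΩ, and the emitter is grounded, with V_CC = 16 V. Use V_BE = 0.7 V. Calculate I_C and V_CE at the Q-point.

I_C ≈ 3.3 mA, V_CE ≈ 10 V

Base loop: V_CC = I_B·R_B + V_BE, so I_B = (16 − 0.7)/470 kΩ = 0.0326 mA.
In the active region I_C = β·I_B = 100 × 0.0326 = 3.26 mA.
Collector loop: V_CE = V_CC − I_C·R_C = 16 − 3.26×1.8 = 10.1 V.
Since V_CE = 10.1 V > V_CE(sat) ≈ 0.2 V, the transistor is in the active region as assumed.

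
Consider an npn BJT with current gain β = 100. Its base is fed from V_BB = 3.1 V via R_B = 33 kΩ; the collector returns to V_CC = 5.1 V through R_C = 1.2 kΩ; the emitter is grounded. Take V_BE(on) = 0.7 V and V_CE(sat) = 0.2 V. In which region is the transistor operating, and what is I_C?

saturation; I_C ≈ 4.1 mA

Assume active: I_B = (3.1 − 0.7)/33 = 0.0727 mA, giving I_C = β·I_B = 7.27 mA.
But then V_CE = 5.1 − 7.27×1.2 = -3.63 V < V_CE(sat) = 0.2 V — impossible in the active region.
So the transistor is saturated. With V_CE = 0.2 V, I_C = (V_CC − 0.2)/R_C = 4.9/1.2 = 4.08 mA.
Check: β·I_B = 7.27 mA > I_C = 4.08 mA, confirming saturation.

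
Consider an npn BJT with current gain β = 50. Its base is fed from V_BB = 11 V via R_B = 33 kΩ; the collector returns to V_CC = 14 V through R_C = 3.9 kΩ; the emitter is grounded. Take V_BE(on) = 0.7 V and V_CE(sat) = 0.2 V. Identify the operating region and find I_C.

Assume active: I_B = (11 − 0.7)/33 = 0.312 mA, giving I_C = β·I_B = 15.6 mA.
But then V_CE = 14 − 15.6×3.9 = -46.9 V < V_CE(sat) = 0.2 V — impossible in the active region.
So the transistor is saturated. With V_CE = 0.2 V, I_C = (V_CC − 0.2)/R_C = 13.8/3.9 = 3.54 mA.
Check: β·I_B = 15.6 mA > I_C = 3.54 mA, confirming saturation.

saturation; I_C ≈ 3.5 mA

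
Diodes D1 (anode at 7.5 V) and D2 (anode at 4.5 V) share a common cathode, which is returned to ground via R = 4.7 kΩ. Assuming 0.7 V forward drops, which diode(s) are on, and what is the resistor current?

Only D1 conducts; I_R ≈ 1.4 mA

Assume both conduct. Then node N would need to be at both 7.5−0.7 = 6.8 V and 4.5−0.7 = 3.8 V, which is impossible.
Assume only D1 conducts: V_N = 7.5 − 0.7 = 6.8 V, so I_R = 6.8/4.7 = 1.45 mA.
Check D2: its anode-to-cathode voltage is 4.5 − 6.8 = -2.3 V < 0.7 V, so it is off. The assumption is consistent.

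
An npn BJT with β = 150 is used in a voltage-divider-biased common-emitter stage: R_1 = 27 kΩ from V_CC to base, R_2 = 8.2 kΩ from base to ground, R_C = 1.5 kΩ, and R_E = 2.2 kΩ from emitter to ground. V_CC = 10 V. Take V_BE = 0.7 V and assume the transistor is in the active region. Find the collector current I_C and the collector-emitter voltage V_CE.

Thevenize the base divider: V_Th = V_CC·R_2/(R_1+R_2) = 10×8.2/35.2 = 2.33 V, R_Th = R_1‖R_2 = 6.29 kΩ.
Base-emitter loop: V_Th = I_B·R_Th + V_BE + (β+1)I_B·R_E, so I_B = (2.33 − 0.7) / (6.29 + 151×2.2) = 0.00481 mA.
I_C = β·I_B = 150×0.00481 = 0.722 mA, and I_E = (β+1)I_B = 0.727 mA.
V_CE = V_CC − I_C·R_C − I_E·R_E = 10 − 0.722×1.5 − 0.727×2.2 = 7.32 V.
V_CE = 7.32 V > 0.2 V confirms active-region operation.

I_C ≈ 0.72 mA, V_CE ≈ 7.3 V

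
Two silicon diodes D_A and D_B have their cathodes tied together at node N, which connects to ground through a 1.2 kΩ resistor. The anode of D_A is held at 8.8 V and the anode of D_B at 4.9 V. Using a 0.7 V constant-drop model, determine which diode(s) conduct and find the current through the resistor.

Only D_A conducts; I_R ≈ 6.8 mA

Assume both conduct. Then node N would need to be at both 8.8−0.7 = 8.1 V and 4.9−0.7 = 4.2 V, which is impossible.
Assume only D_A conducts: V_N = 8.8 − 0.7 = 8.1 V, so I_R = 8.1/1.2 = 6.75 mA.
Check D_B: its anode-to-cathode voltage is 4.9 − 8.1 = -3.2 V < 0.7 V, so it is off. The assumption is consistent.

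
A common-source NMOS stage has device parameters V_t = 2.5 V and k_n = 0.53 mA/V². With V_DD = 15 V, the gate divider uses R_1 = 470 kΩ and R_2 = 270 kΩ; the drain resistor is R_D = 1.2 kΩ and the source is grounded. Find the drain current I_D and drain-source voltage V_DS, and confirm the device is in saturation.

I_D ≈ 2.3 mA, V_DS ≈ 12 V

V_G = V_DD·R_2/(R_1+R_2) = 15×270/740 = 5.47 V. With the source grounded, V_GS = V_G = 5.47 V.
Assume saturation: I_D = (k_n/2)(V_GS − V_t)² = (0.53/2)×(5.47 − 2.5)² = 0.265×2.97² = 2.34 mA.
V_DS = V_DD − I_D·R_D = 15 − 2.34×1.2 = 12.2 V.
Saturation requires V_DS ≥ V_GS − V_t = 2.97 V; 12.2 ≥ 2.97 ✓.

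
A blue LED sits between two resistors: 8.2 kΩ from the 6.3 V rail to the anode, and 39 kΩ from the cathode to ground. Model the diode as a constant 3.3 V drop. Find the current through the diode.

I ≈ 0.064 mA

The two resistors are in series with the diode, so KVL gives 6.3 = I·8.2 + 3.3 + I·39.
I = (6.3 − 3.3) / (8.2 + 39) kΩ = 3 / 47.2 = 0.0636 mA.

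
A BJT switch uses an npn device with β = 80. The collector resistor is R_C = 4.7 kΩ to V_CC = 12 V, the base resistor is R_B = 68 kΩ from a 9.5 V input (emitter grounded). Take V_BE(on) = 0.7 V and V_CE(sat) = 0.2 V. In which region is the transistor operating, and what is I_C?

saturation; I_C ≈ 2.5 mA

Assume active: I_B = (9.5 − 0.7)/68 = 0.129 mA, giving I_C = β·I_B = 10.4 mA.
But then V_CE = 12 − 10.4×4.7 = -36.7 V < V_CE(sat) = 0.2 V — impossible in the active region.
So the transistor is saturated. With V_CE = 0.2 V, I_C = (V_CC − 0.2)/R_C = 11.8/4.7 = 2.51 mA.
Check: β·I_B = 10.4 mA > I_C = 2.51 mA, confirming saturation.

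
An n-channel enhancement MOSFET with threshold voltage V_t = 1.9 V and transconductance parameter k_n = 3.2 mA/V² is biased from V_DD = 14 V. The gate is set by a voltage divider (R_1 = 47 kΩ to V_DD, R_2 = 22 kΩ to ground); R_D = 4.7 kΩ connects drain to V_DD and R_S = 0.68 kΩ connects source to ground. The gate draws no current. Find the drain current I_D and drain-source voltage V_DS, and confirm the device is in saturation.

V_G = V_DD·R_2/(R_1+R_2) = 14×22/69 = 4.46 V.
Assume saturation: I_D = (k_n/2)(V_GS − V_t)² with V_GS = V_G − I_D·R_S = 4.46 − 0.68·I_D.
Substituting gives 0.74·I_D² − 6.58·I_D + 10.5 = 0, with roots I_D = 2.09 or 6.8 mA.
The root I_D = 6.8 mA gives V_GS = -0.162 V ≤ V_t, so take I_D = 2.09 mA.
Then V_GS = 3.04 V and V_DS = V_DD − I_D(R_D+R_S) = 14 − 2.09×5.38 = 2.76 V.
Saturation requires V_DS ≥ V_GS − V_t = 1.14 V; 2.76 ≥ 1.14 ✓.

I_D ≈ 2.1 mA, V_DS ≈ 2.8 V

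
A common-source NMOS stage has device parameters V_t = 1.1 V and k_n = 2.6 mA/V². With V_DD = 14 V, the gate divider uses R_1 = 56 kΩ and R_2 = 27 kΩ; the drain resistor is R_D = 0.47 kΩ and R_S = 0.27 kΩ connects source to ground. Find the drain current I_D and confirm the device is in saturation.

I_D ≈ 5.3 mA

V_G = V_DD·R_2/(R_1+R_2) = 14×27/83 = 4.55 V.
Assume saturation: I_D = (k_n/2)(V_GS − V_t)² with V_GS = V_G − I_D·R_S = 4.55 − 0.27·I_D.
Substituting gives 0.0948·I_D² − 3.42·I_D + 15.5 = 0, with roots I_D = 5.31 or 30.8 mA.
The root I_D = 30.8 mA gives V_GS = -3.77 V ≤ V_t, so take I_D = 5.31 mA.
Then V_GS = 3.12 V and V_DS = V_DD − I_D(R_D+R_S) = 14 − 5.31×0.74 = 10.1 V.
Saturation requires V_DS ≥ V_GS − V_t = 2.02 V; 10.1 ≥ 2.02 ✓.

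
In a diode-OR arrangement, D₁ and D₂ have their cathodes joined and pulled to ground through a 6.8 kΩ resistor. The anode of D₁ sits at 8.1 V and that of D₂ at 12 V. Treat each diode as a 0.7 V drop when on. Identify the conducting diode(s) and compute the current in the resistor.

Only D₂ conducts; I_R ≈ 1.7 mA

Assume both conduct. Then node N would need to be at both 8.1−0.7 = 7.4 V and 12−0.7 = 11.3 V, which is impossible.
Assume only D₂ conducts: V_N = 12 − 0.7 = 11.3 V, so I_R = 11.3/6.8 = 1.66 mA.
Check D₁: its anode-to-cathode voltage is 8.1 − 11.3 = -3.2 V < 0.7 V, so it is off. The assumption is consistent.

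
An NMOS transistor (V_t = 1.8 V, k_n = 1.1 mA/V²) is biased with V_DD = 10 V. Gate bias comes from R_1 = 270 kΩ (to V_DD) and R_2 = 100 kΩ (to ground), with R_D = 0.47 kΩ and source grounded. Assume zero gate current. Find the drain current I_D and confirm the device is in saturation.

I_D ≈ 0.45 mA

V_G = V_DD·R_2/(R_1+R_2) = 10×100/370 = 2.7 V. With the source grounded, V_GS = V_G = 2.7 V.
Assume saturation: I_D = (k_n/2)(V_GS − V_t)² = (1.1/2)×(2.7 − 1.8)² = 0.55×0.903² = 0.448 mA.
V_DS = V_DD − I_D·R_D = 10 − 0.448×0.47 = 9.79 V.
Saturation requires V_DS ≥ V_GS − V_t = 0.903 V; 9.79 ≥ 0.903 ✓.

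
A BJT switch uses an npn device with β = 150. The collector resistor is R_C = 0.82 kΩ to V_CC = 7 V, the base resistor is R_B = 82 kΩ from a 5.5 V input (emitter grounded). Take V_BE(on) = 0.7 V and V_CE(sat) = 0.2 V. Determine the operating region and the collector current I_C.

Assume active: I_B = (5.5 − 0.7)/82 = 0.0585 mA, giving I_C = β·I_B = 8.78 mA.
But then V_CE = 7 − 8.78×0.82 = -0.2 V < V_CE(sat) = 0.2 V — impossible in the active region.
So the transistor is saturated. With V_CE = 0.2 V, I_C = (V_CC − 0.2)/R_C = 6.8/0.82 = 8.29 mA.
Check: β·I_B = 8.78 mA > I_C = 8.29 mA, confirming saturation.

saturation; I_C ≈ 8.3 mA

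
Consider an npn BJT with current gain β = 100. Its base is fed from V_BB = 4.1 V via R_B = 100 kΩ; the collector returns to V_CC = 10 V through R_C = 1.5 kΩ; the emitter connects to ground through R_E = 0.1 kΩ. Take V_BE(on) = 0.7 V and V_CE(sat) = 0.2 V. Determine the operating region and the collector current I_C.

active; I_C ≈ 3.1 mA

Assume active. Base-emitter loop: I_B = (V_BB − V_BE)/(R_B + (β+1)R_E) = (4.1 − 0.7)/(100 + 101×0.1) = 0.0309 mA.
I_C = β·I_B = 100×0.0309 = 3.09 mA.
V_CE = V_CC − I_C·R_C − I_E·R_E = 10 − 3.09×1.5 − 3.12×0.1 = 5.06 V > V_CE(sat), so the active-region assumption holds.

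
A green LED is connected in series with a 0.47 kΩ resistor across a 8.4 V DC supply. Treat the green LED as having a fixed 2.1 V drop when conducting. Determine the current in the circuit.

KVL around the loop: 8.4 = V_D + I·R = 2.1 + I × 0.47 kΩ.
So I = (8.4 − 2.1) / 0.47 kΩ = 6.3 / 0.47 = 13.4 mA.

I ≈ 13 mA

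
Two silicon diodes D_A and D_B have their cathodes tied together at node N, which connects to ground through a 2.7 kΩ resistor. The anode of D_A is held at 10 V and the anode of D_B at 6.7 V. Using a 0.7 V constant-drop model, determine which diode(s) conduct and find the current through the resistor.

Only D_A conducts; I_R ≈ 3.4 mA

Assume both conduct. Then node N would need to be at both 10−0.7 = 9.3 V and 6.7−0.7 = 6 V, which is impossible.
Assume only D_A conducts: V_N = 10 − 0.7 = 9.3 V, so I_R = 9.3/2.7 = 3.44 mA.
Check D_B: its anode-to-cathode voltage is 6.7 − 9.3 = -2.6 V < 0.7 V, so it is off. The assumption is consistent.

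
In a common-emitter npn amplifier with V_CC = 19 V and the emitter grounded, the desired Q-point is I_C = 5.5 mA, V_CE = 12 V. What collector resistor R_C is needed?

R_C ≈ 1.3 kΩ

Collector loop: V_CC = I_C·R_C + V_CE.
R_C = (V_CC − V_CE)/I_C = (19 − 12)/5.5 = 1.27 kΩ.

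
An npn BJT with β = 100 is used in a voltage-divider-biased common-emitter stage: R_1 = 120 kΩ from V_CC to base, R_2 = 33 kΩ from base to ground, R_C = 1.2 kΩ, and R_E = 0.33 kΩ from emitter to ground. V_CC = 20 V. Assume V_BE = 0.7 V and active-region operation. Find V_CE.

V_CE ≈ 11 V

Thevenize the base divider: V_Th = V_CC·R_2/(R_1+R_2) = 20×33/153 = 4.31 V, R_Th = R_1‖R_2 = 25.9 kΩ.
Base-emitter loop: V_Th = I_B·R_Th + V_BE + (β+1)I_B·R_E, so I_B = (4.31 − 0.7) / (25.9 + 101×0.33) = 0.061 mA.
I_C = β·I_B = 100×0.061 = 6.1 mA, and I_E = (β+1)I_B = 6.16 mA.
V_CE = V_CC − I_C·R_C − I_E·R_E = 20 − 6.1×1.2 − 6.16×0.33 = 10.6 V.
V_CE = 10.6 V > 0.2 V confirms active-region operation.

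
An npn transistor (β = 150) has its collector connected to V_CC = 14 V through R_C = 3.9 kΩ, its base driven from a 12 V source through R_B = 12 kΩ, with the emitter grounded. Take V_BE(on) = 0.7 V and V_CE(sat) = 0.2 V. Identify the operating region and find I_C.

Assume active: I_B = (12 − 0.7)/12 = 0.942 mA, giving I_C = β·I_B = 141 mA.
But then V_CE = 14 − 141×3.9 = -537 V < V_CE(sat) = 0.2 V — impossible in the active region.
So the transistor is saturated. With V_CE = 0.2 V, I_C = (V_CC − 0.2)/R_C = 13.8/3.9 = 3.54 mA.
Check: β·I_B = 141 mA > I_C = 3.54 mA, confirming saturation.

saturation; I_C ≈ 3.5 mA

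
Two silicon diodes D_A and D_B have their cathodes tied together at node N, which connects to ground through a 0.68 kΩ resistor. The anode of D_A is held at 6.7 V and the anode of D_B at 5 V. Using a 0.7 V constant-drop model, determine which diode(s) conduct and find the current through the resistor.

Assume both conduct. Then node N would need to be at both 6.7−0.7 = 6 V and 5−0.7 = 4.3 V, which is impossible.
Assume only D_A conducts: V_N = 6.7 − 0.7 = 6 V, so I_R = 6/0.68 = 8.82 mA.
Check D_B: its anode-to-cathode voltage is 5 − 6 = -1 V < 0.7 V, so it is off. The assumption is consistent.

Only D_A conducts; I_R ≈ 8.8 mA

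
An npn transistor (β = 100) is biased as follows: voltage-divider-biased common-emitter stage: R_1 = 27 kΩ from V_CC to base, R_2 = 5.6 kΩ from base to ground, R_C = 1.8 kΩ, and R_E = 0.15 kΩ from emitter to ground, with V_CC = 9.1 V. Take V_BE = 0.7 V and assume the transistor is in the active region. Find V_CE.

Thevenize the base divider: V_Th = V_CC·R_2/(R_1+R_2) = 9.1×5.6/32.6 = 1.56 V, R_Th = R_1‖R_2 = 4.64 kΩ.
Base-emitter loop: V_Th = I_B·R_Th + V_BE + (β+1)I_B·R_E, so I_B = (1.56 − 0.7) / (4.64 + 101×0.15) = 0.0436 mA.
I_C = β·I_B = 100×0.0436 = 4.36 mA, and I_E = (β+1)I_B = 4.41 mA.
V_CE = V_CC − I_C·R_C − I_E·R_E = 9.1 − 4.36×1.8 − 4.41×0.15 = 0.587 V.
V_CE = 0.587 V > 0.2 V confirms active-region operation.

V_CE ≈ 0.59 V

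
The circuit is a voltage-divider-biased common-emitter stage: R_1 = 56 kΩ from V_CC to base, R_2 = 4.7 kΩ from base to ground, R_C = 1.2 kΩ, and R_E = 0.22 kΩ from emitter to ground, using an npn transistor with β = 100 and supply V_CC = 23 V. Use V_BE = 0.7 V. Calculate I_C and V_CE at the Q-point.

Thevenize the base divider: V_Th = V_CC·R_2/(R_1+R_2) = 23×4.7/60.7 = 1.78 V, R_Th = R_1‖R_2 = 4.34 kΩ.
Base-emitter loop: V_Th = I_B·R_Th + V_BE + (β+1)I_B·R_E, so I_B = (1.78 − 0.7) / (4.34 + 101×0.22) = 0.0407 mA.
I_C = β·I_B = 100×0.0407 = 4.07 mA, and I_E = (β+1)I_B = 4.11 mA.
V_CE = V_CC − I_C·R_C − I_E·R_E = 23 − 4.07×1.2 − 4.11×0.22 = 17.2 V.
V_CE = 17.2 V > 0.2 V confirms active-region operation.

I_C ≈ 4.1 mA, V_CE ≈ 17 V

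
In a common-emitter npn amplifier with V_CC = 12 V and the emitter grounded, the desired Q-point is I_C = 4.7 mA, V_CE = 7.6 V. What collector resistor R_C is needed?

Collector loop: V_CC = I_C·R_C + V_CE.
R_C = (V_CC − V_CE)/I_C = (12 − 7.6)/4.7 = 0.936 kΩ.

R_C ≈ 0.94 kΩ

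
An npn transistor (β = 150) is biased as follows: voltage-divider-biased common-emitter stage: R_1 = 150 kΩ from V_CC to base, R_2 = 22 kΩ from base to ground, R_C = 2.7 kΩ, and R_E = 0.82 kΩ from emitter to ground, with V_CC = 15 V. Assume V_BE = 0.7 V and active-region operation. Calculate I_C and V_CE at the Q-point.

Thevenize the base divider: V_Th = V_CC·R_2/(R_1+R_2) = 15×22/172 = 1.92 V, R_Th = R_1‖R_2 = 19.2 kΩ.
Base-emitter loop: V_Th = I_B·R_Th + V_BE + (β+1)I_B·R_E, so I_B = (1.92 − 0.7) / (19.2 + 151×0.82) = 0.00852 mA.
I_C = β·I_B = 150×0.00852 = 1.28 mA, and I_E = (β+1)I_B = 1.29 mA.
V_CE = V_CC − I_C·R_C − I_E·R_E = 15 − 1.28×2.7 − 1.29×0.82 = 10.5 V.
V_CE = 10.5 V > 0.2 V confirms active-region operation.

I_C ≈ 1.3 mA, V_CE ≈ 10 V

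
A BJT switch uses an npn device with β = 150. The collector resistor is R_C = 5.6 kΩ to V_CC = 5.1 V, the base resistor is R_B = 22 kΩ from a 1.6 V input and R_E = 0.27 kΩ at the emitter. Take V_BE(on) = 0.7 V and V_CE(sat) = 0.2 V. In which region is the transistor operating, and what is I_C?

saturation; I_C ≈ 0.83 mA

Assume active: I_B = (1.6 − 0.7)/(22 + 151×0.27) = 0.0143 mA, I_C = β·I_B = 2.15 mA.
Then V_CE = 5.1 − 2.15×5.6 − 2.17×0.27 = -7.53 V < 0.2 V — the active assumption fails.
Re-solve with V_CE = 0.2 V. KCL at the emitter: V_E/R_E = (V_BB−0.7−V_E)/R_B + (V_CC−0.2−V_E)/R_C, giving V_E = 0.233 V.
I_C = (V_CC − 0.2 − V_E)/R_C = (4.9 − 0.233)/5.6 = 0.833 mA.
Check: I_B = (0.9 − 0.233)/22 = 0.0303 mA, and β·I_B = 4.55 mA > I_C, confirming saturation.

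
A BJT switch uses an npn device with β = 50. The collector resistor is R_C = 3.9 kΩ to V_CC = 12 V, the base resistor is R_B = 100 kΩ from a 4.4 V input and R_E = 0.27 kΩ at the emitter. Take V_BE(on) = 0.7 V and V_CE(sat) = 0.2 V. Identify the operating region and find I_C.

Assume active. Base-emitter loop: I_B = (V_BB − V_BE)/(R_B + (β+1)R_E) = (4.4 − 0.7)/(100 + 51×0.27) = 0.0325 mA.
I_C = β·I_B = 50×0.0325 = 1.63 mA.
V_CE = V_CC − I_C·R_C − I_E·R_E = 12 − 1.63×3.9 − 1.66×0.27 = 5.21 V > V_CE(sat), so the active-region assumption holds.

active; I_C ≈ 1.6 mA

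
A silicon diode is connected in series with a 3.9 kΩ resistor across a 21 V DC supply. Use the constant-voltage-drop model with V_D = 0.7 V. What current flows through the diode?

KVL around the loop: 21 = V_D + I·R = 0.7 + I × 3.9 kΩ.
So I = (21 − 0.7) / 3.9 kΩ = 20.3 / 3.9 = 5.21 mA.

I ≈ 5.2 mA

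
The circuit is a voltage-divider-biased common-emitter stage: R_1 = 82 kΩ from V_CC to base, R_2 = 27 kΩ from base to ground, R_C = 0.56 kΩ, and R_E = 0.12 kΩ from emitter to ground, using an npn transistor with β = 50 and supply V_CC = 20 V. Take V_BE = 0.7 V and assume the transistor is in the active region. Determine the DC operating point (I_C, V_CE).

Thevenize the base divider: V_Th = V_CC·R_2/(R_1+R_2) = 20×27/109 = 4.95 V, R_Th = R_1‖R_2 = 20.3 kΩ.
Base-emitter loop: V_Th = I_B·R_Th + V_BE + (β+1)I_B·R_E, so I_B = (4.95 − 0.7) / (20.3 + 51×0.12) = 0.161 mA.
I_C = β·I_B = 50×0.161 = 8.05 mA, and I_E = (β+1)I_B = 8.21 mA.
V_CE = V_CC − I_C·R_C − I_E·R_E = 20 − 8.05×0.56 − 8.21×0.12 = 14.5 V.
V_CE = 14.5 V > 0.2 V confirms active-region operation.

I_C ≈ 8 mA, V_CE ≈ 15 V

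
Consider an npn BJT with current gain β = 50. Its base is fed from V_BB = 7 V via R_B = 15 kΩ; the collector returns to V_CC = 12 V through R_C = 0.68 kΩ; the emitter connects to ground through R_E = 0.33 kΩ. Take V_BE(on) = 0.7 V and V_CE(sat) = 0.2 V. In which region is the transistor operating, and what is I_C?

Assume active. Base-emitter loop: I_B = (V_BB − V_BE)/(R_B + (β+1)R_E) = (7 − 0.7)/(15 + 51×0.33) = 0.198 mA.
I_C = β·I_B = 50×0.198 = 9.9 mA.
V_CE = V_CC − I_C·R_C − I_E·R_E = 12 − 9.9×0.68 − 10.1×0.33 = 1.94 V > V_CE(sat), so the active-region assumption holds.

active; I_C ≈ 9.9 mA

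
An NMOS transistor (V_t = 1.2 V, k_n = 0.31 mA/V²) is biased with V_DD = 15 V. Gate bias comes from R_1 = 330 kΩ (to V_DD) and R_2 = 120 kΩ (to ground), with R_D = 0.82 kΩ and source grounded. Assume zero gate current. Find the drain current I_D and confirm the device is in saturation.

V_G = V_DD·R_2/(R_1+R_2) = 15×120/450 = 4 V. With the source grounded, V_GS = V_G = 4 V.
Assume saturation: I_D = (k_n/2)(V_GS − V_t)² = (0.31/2)×(4 − 1.2)² = 0.155×2.8² = 1.22 mA.
V_DS = V_DD − I_D·R_D = 15 − 1.22×0.82 = 14 V.
Saturation requires V_DS ≥ V_GS − V_t = 2.8 V; 14 ≥ 2.8 ✓.

I_D ≈ 1.2 mA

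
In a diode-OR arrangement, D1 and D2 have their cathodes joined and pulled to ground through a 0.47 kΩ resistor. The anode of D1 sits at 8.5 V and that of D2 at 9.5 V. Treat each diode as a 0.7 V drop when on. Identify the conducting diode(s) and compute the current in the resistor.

Only D2 conducts; I_R ≈ 19 mA

Assume both conduct. Then node N would need to be at both 8.5−0.7 = 7.8 V and 9.5−0.7 = 8.8 V, which is impossible.
Assume only D2 conducts: V_N = 9.5 − 0.7 = 8.8 V, so I_R = 8.8/0.47 = 18.7 mA.
Check D1: its anode-to-cathode voltage is 8.5 − 8.8 = -0.3 V < 0.7 V, so it is off. The assumption is consistent.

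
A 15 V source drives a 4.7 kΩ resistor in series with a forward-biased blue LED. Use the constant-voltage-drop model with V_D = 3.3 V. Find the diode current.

I ≈ 2.5 mA

KVL around the loop: 15 = V_D + I·R = 3.3 + I × 4.7 kΩ.
So I = (15 − 3.3) / 4.7 kΩ = 11.7 / 4.7 = 2.49 mA.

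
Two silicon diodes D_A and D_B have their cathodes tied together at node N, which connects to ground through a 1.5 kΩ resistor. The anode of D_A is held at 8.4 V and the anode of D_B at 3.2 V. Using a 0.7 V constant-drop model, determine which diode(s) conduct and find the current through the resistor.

Only D_A conducts; I_R ≈ 5.1 mA

Assume both conduct. Then node N would need to be at both 8.4−0.7 = 7.7 V and 3.2−0.7 = 2.5 V, which is impossible.
Assume only D_A conducts: V_N = 8.4 − 0.7 = 7.7 V, so I_R = 7.7/1.5 = 5.13 mA.
Check D_B: its anode-to-cathode voltage is 3.2 − 7.7 = -4.5 V < 0.7 V, so it is off. The assumption is consistent.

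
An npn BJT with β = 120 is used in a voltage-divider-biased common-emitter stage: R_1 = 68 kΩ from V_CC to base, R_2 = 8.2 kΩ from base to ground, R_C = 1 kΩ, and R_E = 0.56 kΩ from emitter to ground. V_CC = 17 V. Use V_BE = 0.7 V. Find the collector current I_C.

I_C ≈ 1.8 mA

Thevenize the base divider: V_Th = V_CC·R_2/(R_1+R_2) = 17×8.2/76.2 = 1.83 V, R_Th = R_1‖R_2 = 7.32 kΩ.
Base-emitter loop: V_Th = I_B·R_Th + V_BE + (β+1)I_B·R_E, so I_B = (1.83 − 0.7) / (7.32 + 121×0.56) = 0.015 mA.
I_C = β·I_B = 120×0.015 = 1.81 mA, and I_E = (β+1)I_B = 1.82 mA.
V_CE = V_CC − I_C·R_C − I_E·R_E = 17 − 1.81×1 − 1.82×0.56 = 14.2 V.
V_CE = 14.2 V > 0.2 V confirms active-region operation.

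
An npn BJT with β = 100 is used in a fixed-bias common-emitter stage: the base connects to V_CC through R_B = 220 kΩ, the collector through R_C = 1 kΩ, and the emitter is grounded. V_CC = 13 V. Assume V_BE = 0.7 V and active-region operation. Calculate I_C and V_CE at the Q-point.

Base loop: V_CC = I_B·R_B + V_BE, so I_B = (13 − 0.7)/220 kΩ = 0.0559 mA.
In the active region I_C = β·I_B = 100 × 0.0559 = 5.59 mA.
Collector loop: V_CE = V_CC − I_C·R_C = 13 − 5.59×1 = 7.41 V.
Since V_CE = 7.41 V > V_CE(sat) ≈ 0.2 V, the transistor is in the active region as assumed.

I_C ≈ 5.6 mA, V_CE ≈ 7.4 V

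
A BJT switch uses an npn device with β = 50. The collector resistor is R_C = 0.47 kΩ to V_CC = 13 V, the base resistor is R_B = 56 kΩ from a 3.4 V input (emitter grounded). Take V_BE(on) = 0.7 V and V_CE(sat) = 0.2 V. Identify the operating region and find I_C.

Assume active. Base-emitter loop: I_B = (V_BB − V_BE)/R_B = (3.4 − 0.7)/56 = 0.0482 mA.
I_C = β·I_B = 50×0.0482 = 2.41 mA.
V_CE = V_CC − I_C·R_C = 13 − 2.41×0.47 = 11.9 V > V_CE(sat), so the active-region assumption holds.

active; I_C ≈ 2.4 mA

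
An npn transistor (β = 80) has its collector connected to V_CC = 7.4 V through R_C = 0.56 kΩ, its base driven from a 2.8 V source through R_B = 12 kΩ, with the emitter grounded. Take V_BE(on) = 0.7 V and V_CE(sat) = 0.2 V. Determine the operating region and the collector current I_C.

saturation; I_C ≈ 13 mA

Assume active: I_B = (2.8 − 0.7)/12 = 0.175 mA, giving I_C = β·I_B = 14 mA.
But then V_CE = 7.4 − 14×0.56 = -0.44 V < V_CE(sat) = 0.2 V — impossible in the active region.
So the transistor is saturated. With V_CE = 0.2 V, I_C = (V_CC − 0.2)/R_C = 7.2/0.56 = 12.9 mA.
Check: β·I_B = 14 mA > I_C = 12.9 mA, confirming saturation.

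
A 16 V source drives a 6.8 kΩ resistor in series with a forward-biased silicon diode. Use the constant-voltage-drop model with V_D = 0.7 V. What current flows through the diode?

KVL around the loop: 16 = V_D + I·R = 0.7 + I × 6.8 kΩ.
So I = (16 − 0.7) / 6.8 kΩ = 15.3 / 6.8 = 2.25 mA.

I ≈ 2.2 mA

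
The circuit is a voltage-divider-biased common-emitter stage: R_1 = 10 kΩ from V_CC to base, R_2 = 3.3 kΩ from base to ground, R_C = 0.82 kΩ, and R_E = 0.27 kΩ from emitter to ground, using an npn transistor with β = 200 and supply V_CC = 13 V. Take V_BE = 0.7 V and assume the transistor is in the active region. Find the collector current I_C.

Thevenize the base divider: V_Th = V_CC·R_2/(R_1+R_2) = 13×3.3/13.3 = 3.23 V, R_Th = R_1‖R_2 = 2.48 kΩ.
Base-emitter loop: V_Th = I_B·R_Th + V_BE + (β+1)I_B·R_E, so I_B = (3.23 − 0.7) / (2.48 + 201×0.27) = 0.0445 mA.
I_C = β·I_B = 200×0.0445 = 8.9 mA, and I_E = (β+1)I_B = 8.94 mA.
V_CE = V_CC − I_C·R_C − I_E·R_E = 13 − 8.9×0.82 − 8.94×0.27 = 3.29 V.
V_CE = 3.29 V > 0.2 V confirms active-region operation.

I_C ≈ 8.9 mA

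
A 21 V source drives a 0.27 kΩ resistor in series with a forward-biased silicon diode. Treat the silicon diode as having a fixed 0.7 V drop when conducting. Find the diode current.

I ≈ 75 mA

KVL around the loop: 21 = V_D + I·R = 0.7 + I × 0.27 kΩ.
So I = (21 − 0.7) / 0.27 kΩ = 20.3 / 0.27 = 75.2 mA.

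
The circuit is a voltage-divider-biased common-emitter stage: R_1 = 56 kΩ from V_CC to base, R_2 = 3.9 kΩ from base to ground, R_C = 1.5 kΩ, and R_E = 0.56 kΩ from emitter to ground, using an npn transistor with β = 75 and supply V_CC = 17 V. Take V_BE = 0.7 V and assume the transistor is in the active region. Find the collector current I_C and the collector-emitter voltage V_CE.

I_C ≈ 0.66 mA, V_CE ≈ 16 V

Thevenize the base divider: V_Th = V_CC·R_2/(R_1+R_2) = 17×3.9/59.9 = 1.11 V, R_Th = R_1‖R_2 = 3.65 kΩ.
Base-emitter loop: V_Th = I_B·R_Th + V_BE + (β+1)I_B·R_E, so I_B = (1.11 − 0.7) / (3.65 + 76×0.56) = 0.00881 mA.
I_C = β·I_B = 75×0.00881 = 0.66 mA, and I_E = (β+1)I_B = 0.669 mA.
V_CE = V_CC − I_C·R_C − I_E·R_E = 17 − 0.66×1.5 − 0.669×0.56 = 15.6 V.
V_CE = 15.6 V > 0.2 V confirms active-region operation.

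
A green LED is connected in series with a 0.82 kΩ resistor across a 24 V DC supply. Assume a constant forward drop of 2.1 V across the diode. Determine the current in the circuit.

I ≈ 27 mA

KVL around the loop: 24 = V_D + I·R = 2.1 + I × 0.82 kΩ.
So I = (24 − 2.1) / 0.82 kΩ = 21.9 / 0.82 = 26.7 mA.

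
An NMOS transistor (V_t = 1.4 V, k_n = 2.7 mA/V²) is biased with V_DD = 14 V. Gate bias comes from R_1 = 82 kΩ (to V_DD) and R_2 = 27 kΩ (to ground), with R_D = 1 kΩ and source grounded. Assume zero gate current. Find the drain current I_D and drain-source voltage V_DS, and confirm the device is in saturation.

V_G = V_DD·R_2/(R_1+R_2) = 14×27/109 = 3.47 V. With the source grounded, V_GS = V_G = 3.47 V.
Assume saturation: I_D = (k_n/2)(V_GS − V_t)² = (2.7/2)×(3.47 − 1.4)² = 1.35×2.07² = 5.77 mA.
V_DS = V_DD − I_D·R_D = 14 − 5.77×1 = 8.23 V.
Saturation requires V_DS ≥ V_GS − V_t = 2.07 V; 8.23 ≥ 2.07 ✓.

I_D ≈ 5.8 mA, V_DS ≈ 8.2 V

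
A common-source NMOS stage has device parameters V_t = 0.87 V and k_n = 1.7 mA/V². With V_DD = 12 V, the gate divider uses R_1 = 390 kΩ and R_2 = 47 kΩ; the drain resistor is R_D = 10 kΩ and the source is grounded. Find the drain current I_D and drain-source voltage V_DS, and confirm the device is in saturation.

V_G = V_DD·R_2/(R_1+R_2) = 12×47/437 = 1.29 V. With the source grounded, V_GS = V_G = 1.29 V.
Assume saturation: I_D = (k_n/2)(V_GS − V_t)² = (1.7/2)×(1.29 − 0.87)² = 0.85×0.421² = 0.15 mA.
V_DS = V_DD − I_D·R_D = 12 − 0.15×10 = 10.5 V.
Saturation requires V_DS ≥ V_GS − V_t = 0.421 V; 10.5 ≥ 0.421 ✓.

I_D ≈ 0.15 mA, V_DS ≈ 10 V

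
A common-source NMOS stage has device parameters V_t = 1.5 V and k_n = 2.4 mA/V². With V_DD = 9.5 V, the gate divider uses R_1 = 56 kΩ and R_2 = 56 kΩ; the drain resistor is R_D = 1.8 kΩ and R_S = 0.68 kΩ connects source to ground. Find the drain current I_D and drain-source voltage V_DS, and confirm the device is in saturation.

I_D ≈ 2.6 mA, V_DS ≈ 3 V

V_G = V_DD·R_2/(R_1+R_2) = 9.5×56/112 = 4.75 V.
Assume saturation: I_D = (k_n/2)(V_GS − V_t)² with V_GS = V_G − I_D·R_S = 4.75 − 0.68·I_D.
Substituting gives 0.555·I_D² − 6.3·I_D + 12.7 = 0, with roots I_D = 2.61 or 8.75 mA.
The root I_D = 8.75 mA gives V_GS = -1.2 V ≤ V_t, so take I_D = 2.61 mA.
Then V_GS = 2.97 V and V_DS = V_DD − I_D(R_D+R_S) = 9.5 − 2.61×2.48 = 3.03 V.
Saturation requires V_DS ≥ V_GS − V_t = 1.47 V; 3.03 ≥ 1.47 ✓.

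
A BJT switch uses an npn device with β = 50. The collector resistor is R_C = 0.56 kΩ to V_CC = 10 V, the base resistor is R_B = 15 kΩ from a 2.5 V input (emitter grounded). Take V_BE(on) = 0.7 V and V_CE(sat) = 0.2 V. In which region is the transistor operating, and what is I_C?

Assume active. Base-emitter loop: I_B = (V_BB − V_BE)/R_B = (2.5 − 0.7)/15 = 0.12 mA.
I_C = β·I_B = 50×0.12 = 6 mA.
V_CE = V_CC − I_C·R_C = 10 − 6×0.56 = 6.64 V > V_CE(sat), so the active-region assumption holds.

active; I_C ≈ 6 mA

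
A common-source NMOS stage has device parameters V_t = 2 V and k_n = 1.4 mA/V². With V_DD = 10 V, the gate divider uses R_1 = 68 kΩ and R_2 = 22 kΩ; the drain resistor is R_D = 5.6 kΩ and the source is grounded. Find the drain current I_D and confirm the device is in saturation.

V_G = V_DD·R_2/(R_1+R_2) = 10×22/90 = 2.44 V. With the source grounded, V_GS = V_G = 2.44 V.
Assume saturation: I_D = (k_n/2)(V_GS − V_t)² = (1.4/2)×(2.44 − 2)² = 0.7×0.444² = 0.138 mA.
V_DS = V_DD − I_D·R_D = 10 − 0.138×5.6 = 9.23 V.
Saturation requires V_DS ≥ V_GS − V_t = 0.444 V; 9.23 ≥ 0.444 ✓.

I_D ≈ 0.14 mA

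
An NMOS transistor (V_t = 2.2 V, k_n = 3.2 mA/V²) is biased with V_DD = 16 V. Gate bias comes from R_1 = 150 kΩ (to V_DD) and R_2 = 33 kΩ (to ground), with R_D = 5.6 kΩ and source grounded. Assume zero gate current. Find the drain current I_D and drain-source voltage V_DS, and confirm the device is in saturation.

I_D ≈ 0.75 mA, V_DS ≈ 12 V

V_G = V_DD·R_2/(R_1+R_2) = 16×33/183 = 2.89 V. With the source grounded, V_GS = V_G = 2.89 V.
Assume saturation: I_D = (k_n/2)(V_GS − V_t)² = (3.2/2)×(2.89 − 2.2)² = 1.6×0.685² = 0.751 mA.
V_DS = V_DD − I_D·R_D = 16 − 0.751×5.6 = 11.8 V.
Saturation requires V_DS ≥ V_GS − V_t = 0.685 V; 11.8 ≥ 0.685 ✓.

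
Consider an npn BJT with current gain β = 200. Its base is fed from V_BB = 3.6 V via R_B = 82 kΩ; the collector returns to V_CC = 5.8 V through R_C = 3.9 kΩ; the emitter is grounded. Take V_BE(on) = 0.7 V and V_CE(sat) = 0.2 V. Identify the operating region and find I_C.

Assume active: I_B = (3.6 − 0.7)/82 = 0.0354 mA, giving I_C = β·I_B = 7.07 mA.
But then V_CE = 5.8 − 7.07×3.9 = -21.8 V < V_CE(sat) = 0.2 V — impossible in the active region.
So the transistor is saturated. With V_CE = 0.2 V, I_C = (V_CC − 0.2)/R_C = 5.6/3.9 = 1.44 mA.
Check: β·I_B = 7.07 mA > I_C = 1.44 mA, confirming saturation.

saturation; I_C ≈ 1.4 mA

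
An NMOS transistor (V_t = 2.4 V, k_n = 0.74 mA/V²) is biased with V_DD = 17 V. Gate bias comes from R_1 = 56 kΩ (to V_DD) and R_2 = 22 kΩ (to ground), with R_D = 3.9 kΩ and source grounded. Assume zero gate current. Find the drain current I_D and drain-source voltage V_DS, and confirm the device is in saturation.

V_G = V_DD·R_2/(R_1+R_2) = 17×22/78 = 4.79 V. With the source grounded, V_GS = V_G = 4.79 V.
Assume saturation: I_D = (k_n/2)(V_GS − V_t)² = (0.74/2)×(4.79 − 2.4)² = 0.37×2.39² = 2.12 mA.
V_DS = V_DD − I_D·R_D = 17 − 2.12×3.9 = 8.72 V.
Saturation requires V_DS ≥ V_GS − V_t = 2.39 V; 8.72 ≥ 2.39 ✓.

I_D ≈ 2.1 mA, V_DS ≈ 8.7 V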